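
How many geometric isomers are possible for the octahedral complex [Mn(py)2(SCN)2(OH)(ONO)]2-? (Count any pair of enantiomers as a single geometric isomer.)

The six octahedral sites form three mutually perpendicular trans pairs.
Working through the distinct placements yields 6 geometric isomers: py trans, SCN trans; py cis, SCN cis (3 arrangements, 2 chiral); py trans, SCN cis; py cis, SCN trans.

6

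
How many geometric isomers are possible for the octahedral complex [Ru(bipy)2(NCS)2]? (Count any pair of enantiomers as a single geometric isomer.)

Each bipy is bidentate and must span two cis positions.
Systematic placement gives 2 geometric isomers: NCS trans; NCS cis (chiral).

2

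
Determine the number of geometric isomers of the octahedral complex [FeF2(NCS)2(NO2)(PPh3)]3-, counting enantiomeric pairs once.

6

In an octahedral complex each vertex has one trans partner and four cis neighbours.
Working through the distinct placements yields 6 geometric isomers: F trans, NCS trans; F trans, NCS cis; F cis, NCS cis (3 arrangements, 2 chiral); F cis, NCS trans.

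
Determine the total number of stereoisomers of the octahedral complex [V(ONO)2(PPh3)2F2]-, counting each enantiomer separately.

The six octahedral sites form three mutually perpendicular trans pairs.
The distinct arrangements are (5 in all): ONO trans, PPh3 trans, F trans; ONO cis, PPh3 cis, F trans; ONO cis, PPh3 trans, F cis; ONO cis, PPh3 cis, F cis (chiral); ONO trans, PPh3 cis, F cis.
One of these lacks any improper symmetry element and so occurs as an enantiomeric pair, giving 5 + 1 = 6 stereoisomers in total.

6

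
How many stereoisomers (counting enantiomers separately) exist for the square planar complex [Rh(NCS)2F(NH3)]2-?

A square has two trans pairs of vertices; adjacent vertices are cis.
The distinct arrangements are (2 in all): NCS cis; NCS trans.
Each arrangement has an internal mirror plane or centre of symmetry, so none is chiral.

2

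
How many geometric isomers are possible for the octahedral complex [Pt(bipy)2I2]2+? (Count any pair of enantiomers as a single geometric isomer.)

In an octahedral complex each vertex has one trans partner and four cis neighbours.
Each bipy is bidentate and must span two cis positions.
Working through the distinct placements yields 2 geometric isomers: I trans; I cis (chiral).

2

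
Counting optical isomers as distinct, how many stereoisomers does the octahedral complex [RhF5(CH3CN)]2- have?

The six octahedral sites form three mutually perpendicular trans pairs.
Only one geometric arrangement is possible.

1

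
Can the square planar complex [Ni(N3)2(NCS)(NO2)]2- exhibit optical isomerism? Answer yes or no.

There are 2 geometric isomers: N3 cis; N3 trans.
Each arrangement has an internal mirror plane or centre of symmetry, so none is chiral.

no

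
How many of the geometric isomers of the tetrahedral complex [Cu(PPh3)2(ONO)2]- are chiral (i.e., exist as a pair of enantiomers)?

0

In a tetrahedral complex all four positions are equivalent and every pair of ligands is adjacent — there is no cis/trans distinction.
Only one geometric arrangement is possible.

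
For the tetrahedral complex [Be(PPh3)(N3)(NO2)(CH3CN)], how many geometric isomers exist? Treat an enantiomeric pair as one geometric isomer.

1

Only one geometric arrangement is possible; it has no improper symmetry element, so it exists as a pair of enantiomers (2 stereoisomers).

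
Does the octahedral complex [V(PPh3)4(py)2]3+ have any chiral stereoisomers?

In an octahedral complex each vertex has one trans partner and four cis neighbours.
Systematic placement gives 2 geometric isomers: py trans; py cis.
Each arrangement has an internal mirror plane or centre of symmetry, so none is chiral.

no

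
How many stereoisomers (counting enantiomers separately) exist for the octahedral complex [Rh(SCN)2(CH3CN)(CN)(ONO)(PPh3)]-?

15

The six octahedral sites form three mutually perpendicular trans pairs.
Placing the ligands in turn and identifying arrangements related by rotation or reflection leaves 9 distinct geometric isomers.
Of these, 6 lack any improper symmetry element and so occur as enantiomeric pairs, giving 9 + 6 = 15 stereoisomers in total.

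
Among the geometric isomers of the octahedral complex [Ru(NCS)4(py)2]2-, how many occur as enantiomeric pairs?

In an octahedral complex each vertex has one trans partner and four cis neighbours.
The distinct arrangements are (2 in all): py trans; py cis.
Each arrangement has an internal mirror plane or centre of symmetry, so none is chiral.

0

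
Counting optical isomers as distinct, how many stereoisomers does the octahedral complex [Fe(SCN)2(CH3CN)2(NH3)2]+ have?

An octahedron has six vertices in three trans pairs; every non-trans pair is cis.
Working through the distinct placements yields 5 geometric isomers: SCN trans, CH3CN trans, NH3 trans; SCN cis, CH3CN trans, NH3 cis; SCN trans, CH3CN cis, NH3 cis; SCN cis, CH3CN cis, NH3 cis (chiral); SCN cis, CH3CN cis, NH3 trans.
One of these lacks any improper symmetry element and so occurs as an enantiomeric pair, giving 5 + 1 = 6 stereoisomers in total.

6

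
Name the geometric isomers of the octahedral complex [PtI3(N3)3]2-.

fac and mer

In an octahedral complex each vertex has one trans partner and four cis neighbours.
The distinct arrangements are (2 in all): I mer; I fac.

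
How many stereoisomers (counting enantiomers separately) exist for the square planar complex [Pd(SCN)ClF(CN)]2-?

3

A square has two trans pairs of vertices; adjacent vertices are cis.
Working through the distinct placements yields 3 geometric isomers: (CN/F trans, Cl/SCN trans); (CN/SCN trans, Cl/F trans); (CN/Cl trans, F/SCN trans).
Each arrangement has an internal mirror plane or centre of symmetry, so none is chiral.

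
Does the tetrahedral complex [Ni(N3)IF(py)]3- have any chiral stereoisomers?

yes

All four vertices of a tetrahedron are equivalent and mutually adjacent, so cis/trans isomerism cannot arise.
Only one geometric arrangement is possible; it has no improper symmetry element, so it exists as a pair of enantiomers (2 stereoisomers).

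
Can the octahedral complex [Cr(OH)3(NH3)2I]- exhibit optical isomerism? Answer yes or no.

An octahedron has six vertices in three trans pairs; every non-trans pair is cis.
There are 3 geometric isomers: OH mer, NH3 cis; OH mer, NH3 trans; OH fac, NH3 cis.
Each arrangement has an internal mirror plane or centre of symmetry, so none is chiral.

no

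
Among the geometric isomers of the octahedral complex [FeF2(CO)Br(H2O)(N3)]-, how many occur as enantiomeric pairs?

Placing the ligands in turn and identifying arrangements related by rotation or reflection leaves 9 distinct geometric isomers.
Of these, 6 lack any improper symmetry element and so occur as enantiomeric pairs, giving 9 + 6 = 15 stereoisomers in total.

6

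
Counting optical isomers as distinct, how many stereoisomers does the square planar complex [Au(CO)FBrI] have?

There are 3 geometric isomers: (Br/F trans, CO/I trans); (Br/I trans, CO/F trans); (Br/CO trans, F/I trans).
Each arrangement has an internal mirror plane or centre of symmetry, so none is chiral.

3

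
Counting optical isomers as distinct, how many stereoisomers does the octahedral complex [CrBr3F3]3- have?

The distinct arrangements are (2 in all): Br mer; Br fac.
Each arrangement has an internal mirror plane or centre of symmetry, so none is chiral.

2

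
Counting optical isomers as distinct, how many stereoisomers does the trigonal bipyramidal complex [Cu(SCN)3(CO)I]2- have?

4

A trigonal bipyramid has two axial and three equatorial sites, which are chemically inequivalent.
Systematic placement gives 4 geometric isomers: CO axial, I axial; CO axial, I equatorial; CO equatorial, I axial; CO equatorial, I equatorial.
Each arrangement has an internal mirror plane or centre of symmetry, so none is chiral.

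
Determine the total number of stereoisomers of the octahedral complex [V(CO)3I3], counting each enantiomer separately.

Systematic placement gives 2 geometric isomers: CO mer; CO fac.
Each arrangement has an internal mirror plane or centre of symmetry, so none is chiral.

2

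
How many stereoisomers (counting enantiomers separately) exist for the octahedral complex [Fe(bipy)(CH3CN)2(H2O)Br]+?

6

In an octahedral complex each vertex has one trans partner and four cis neighbours.
Each bipy is bidentate and must span two cis positions.
The distinct arrangements are (4 in all): CH3CN cis (3 arrangements, 2 chiral); CH3CN trans.
Of these, 2 lack any improper symmetry element and so occur as enantiomeric pairs, giving 4 + 2 = 6 stereoisomers in total.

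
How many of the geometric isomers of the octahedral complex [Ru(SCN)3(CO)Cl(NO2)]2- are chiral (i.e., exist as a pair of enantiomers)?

In an octahedral complex each vertex has one trans partner and four cis neighbours.
Working through the distinct placements yields 4 geometric isomers: SCN mer (3 arrangements); SCN fac (chiral).
One of these lacks any improper symmetry element and so occurs as an enantiomeric pair, giving 4 + 1 = 5 stereoisomers in total.

1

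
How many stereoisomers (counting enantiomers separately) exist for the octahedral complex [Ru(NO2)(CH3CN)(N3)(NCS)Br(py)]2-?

30

Placing the ligands in turn and identifying arrangements related by rotation or reflection leaves 15 distinct geometric isomers.
Of these, 15 lack any improper symmetry element and so occur as enantiomeric pairs, giving 15 + 15 = 30 stereoisomers in total.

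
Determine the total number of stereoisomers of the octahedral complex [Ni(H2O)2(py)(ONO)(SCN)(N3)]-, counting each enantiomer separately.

15

In an octahedral complex each vertex has one trans partner and four cis neighbours.
Systematic enumeration (placing each ligand type in turn and discarding arrangements equivalent by rotation or reflection) gives 9 geometric isomers.
Of these, 6 lack any improper symmetry element and so occur as enantiomeric pairs, giving 9 + 6 = 15 stereoisomers in total.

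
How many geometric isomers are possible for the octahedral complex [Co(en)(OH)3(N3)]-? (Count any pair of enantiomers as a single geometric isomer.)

An octahedron has six vertices in three trans pairs; every non-trans pair is cis.
Each en is bidentate and must span two cis positions.
Systematic placement gives 2 geometric isomers: OH fac; OH mer.

2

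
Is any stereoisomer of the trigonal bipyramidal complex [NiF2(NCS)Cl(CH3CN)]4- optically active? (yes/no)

In a trigonal bipyramid the two axial positions differ from the three equatorial ones.
Systematic enumeration (placing each ligand type in turn and discarding arrangements equivalent by rotation or reflection) gives 7 geometric isomers.
Of these, 3 lack any improper symmetry element and so occur as enantiomeric pairs, giving 7 + 3 = 10 stereoisomers in total.

yes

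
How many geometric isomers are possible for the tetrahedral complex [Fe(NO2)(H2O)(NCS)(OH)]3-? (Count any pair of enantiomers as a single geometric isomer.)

1

In a tetrahedral complex all four positions are equivalent and every pair of ligands is adjacent — there is no cis/trans distinction.
Only one geometric arrangement is possible; it has no improper symmetry element, so it exists as a pair of enantiomers (2 stereoisomers).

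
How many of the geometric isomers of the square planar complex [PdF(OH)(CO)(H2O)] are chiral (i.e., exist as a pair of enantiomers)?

A square has two trans pairs of vertices; adjacent vertices are cis.
The distinct arrangements are (3 in all): (CO/H2O trans, F/OH trans); (CO/OH trans, F/H2O trans); (CO/F trans, H2O/OH trans).
Each arrangement has an internal mirror plane or centre of symmetry, so none is chiral.

0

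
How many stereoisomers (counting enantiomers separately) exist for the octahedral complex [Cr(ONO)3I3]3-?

In an octahedral complex each vertex has one trans partner and four cis neighbours.
Systematic placement gives 2 geometric isomers: ONO mer; ONO fac.
Each arrangement has an internal mirror plane or centre of symmetry, so none is chiral.

2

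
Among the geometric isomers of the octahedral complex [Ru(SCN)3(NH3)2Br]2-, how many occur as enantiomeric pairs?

0

The six octahedral sites form three mutually perpendicular trans pairs.
The distinct arrangements are (3 in all): SCN mer, NH3 cis; SCN mer, NH3 trans; SCN fac, NH3 cis.
Each arrangement has an internal mirror plane or centre of symmetry, so none is chiral.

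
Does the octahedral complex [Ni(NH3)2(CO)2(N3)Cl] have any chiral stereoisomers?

Working through the distinct placements yields 6 geometric isomers: NH3 trans, CO trans; NH3 cis, CO trans; NH3 trans, CO cis; NH3 cis, CO cis (3 arrangements, 2 chiral).
Of these, 2 lack any improper symmetry element and so occur as enantiomeric pairs, giving 6 + 2 = 8 stereoisomers in total.

yes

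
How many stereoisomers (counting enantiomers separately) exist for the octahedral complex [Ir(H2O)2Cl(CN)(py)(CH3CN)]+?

15

The six octahedral sites form three mutually perpendicular trans pairs.
Exhaustive case analysis gives 9 geometric isomers.
Of these, 6 lack any improper symmetry element and so occur as enantiomeric pairs, giving 9 + 6 = 15 stereoisomers in total.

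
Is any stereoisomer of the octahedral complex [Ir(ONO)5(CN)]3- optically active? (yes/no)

no

Only one geometric arrangement is possible.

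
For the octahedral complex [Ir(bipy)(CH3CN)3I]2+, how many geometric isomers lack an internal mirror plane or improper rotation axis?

0

In an octahedral complex each vertex has one trans partner and four cis neighbours.
Each bipy is bidentate and must span two cis positions.
Working through the distinct placements yields 2 geometric isomers: CH3CN mer; CH3CN fac.
Each arrangement has an internal mirror plane or centre of symmetry, so none is chiral.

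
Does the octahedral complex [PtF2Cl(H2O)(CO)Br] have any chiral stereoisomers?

Placing the ligands in turn and identifying arrangements related by rotation or reflection leaves 9 distinct geometric isomers.
Of these, 6 lack any improper symmetry element and so occur as enantiomeric pairs, giving 9 + 6 = 15 stereoisomers in total.

yes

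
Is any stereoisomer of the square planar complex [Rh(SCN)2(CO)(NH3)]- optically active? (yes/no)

A square has two trans pairs of vertices; adjacent vertices are cis.
Working through the distinct placements yields 2 geometric isomers: SCN cis; SCN trans.
Each arrangement has an internal mirror plane or centre of symmetry, so none is chiral.

no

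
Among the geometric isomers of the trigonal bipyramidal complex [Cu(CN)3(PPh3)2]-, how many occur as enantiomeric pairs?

0

In a trigonal bipyramid the two axial positions differ from the three equatorial ones.
There are 3 geometric isomers: PPh3 both equatorial; PPh3 one axial, one equatorial; PPh3 both axial.
Each arrangement has an internal mirror plane or centre of symmetry, so none is chiral.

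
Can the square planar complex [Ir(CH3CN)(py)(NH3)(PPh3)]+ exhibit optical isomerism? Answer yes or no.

In a square planar complex each vertex has one trans partner and two cis neighbours.
There are 3 geometric isomers: (CH3CN/PPh3 trans, NH3/py trans); (CH3CN/py trans, NH3/PPh3 trans); (CH3CN/NH3 trans, PPh3/py trans).
Each arrangement has an internal mirror plane or centre of symmetry, so none is chiral.

no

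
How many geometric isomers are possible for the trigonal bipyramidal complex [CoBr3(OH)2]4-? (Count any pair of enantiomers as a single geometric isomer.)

A trigonal bipyramid has two axial and three equatorial sites, which are chemically inequivalent.
The distinct arrangements are (3 in all): OH both equatorial; OH one axial, one equatorial; OH both axial.

3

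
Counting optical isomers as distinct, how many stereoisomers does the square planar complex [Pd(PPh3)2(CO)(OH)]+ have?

2

Systematic placement gives 2 geometric isomers: PPh3 cis; PPh3 trans.
Each arrangement has an internal mirror plane or centre of symmetry, so none is chiral.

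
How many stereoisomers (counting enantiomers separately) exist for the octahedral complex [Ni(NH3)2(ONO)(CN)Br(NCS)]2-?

15

Systematic enumeration (placing each ligand type in turn and discarding arrangements equivalent by rotation or reflection) gives 9 geometric isomers.
Of these, 6 lack any improper symmetry element and so occur as enantiomeric pairs, giving 9 + 6 = 15 stereoisomers in total.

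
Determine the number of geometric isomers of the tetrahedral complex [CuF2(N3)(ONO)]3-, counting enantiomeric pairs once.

1

Only one geometric arrangement is possible.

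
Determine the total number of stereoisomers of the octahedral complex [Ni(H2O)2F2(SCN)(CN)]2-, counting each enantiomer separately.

Working through the distinct placements yields 6 geometric isomers: H2O cis, F cis (3 arrangements, 2 chiral); H2O trans, F cis; H2O cis, F trans; H2O trans, F trans.
Of these, 2 lack any improper symmetry element and so occur as enantiomeric pairs, giving 6 + 2 = 8 stereoisomers in total.

8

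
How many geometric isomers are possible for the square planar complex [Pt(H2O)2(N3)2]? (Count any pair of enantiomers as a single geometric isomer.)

2

In a square planar complex each vertex has one trans partner and two cis neighbours.
Systematic placement gives 2 geometric isomers: H2O cis; H2O trans.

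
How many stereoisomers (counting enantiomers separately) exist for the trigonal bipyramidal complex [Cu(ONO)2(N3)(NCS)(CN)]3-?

10

In a trigonal bipyramid the two axial positions differ from the three equatorial ones.
Systematic enumeration (placing each ligand type in turn and discarding arrangements equivalent by rotation or reflection) gives 7 geometric isomers.
Of these, 3 lack any improper symmetry element and so occur as enantiomeric pairs, giving 7 + 3 = 10 stereoisomers in total.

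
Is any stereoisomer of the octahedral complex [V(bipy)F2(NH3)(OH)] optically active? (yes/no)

In an octahedral complex each vertex has one trans partner and four cis neighbours.
Each bipy is bidentate and must span two cis positions.
Systematic placement gives 4 geometric isomers: F trans; F cis (3 arrangements, 2 chiral).
Of these, 2 lack any improper symmetry element and so occur as enantiomeric pairs, giving 4 + 2 = 6 stereoisomers in total.

yes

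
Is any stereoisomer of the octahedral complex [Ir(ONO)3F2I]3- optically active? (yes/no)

The six octahedral sites form three mutually perpendicular trans pairs.
Systematic placement gives 3 geometric isomers: ONO mer, F trans; ONO mer, F cis; ONO fac, F cis.
Each arrangement has an internal mirror plane or centre of symmetry, so none is chiral.

no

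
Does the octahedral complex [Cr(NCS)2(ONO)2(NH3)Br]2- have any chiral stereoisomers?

yes

The six octahedral sites form three mutually perpendicular trans pairs.
Systematic placement gives 6 geometric isomers: NCS cis, ONO trans; NCS cis, ONO cis (3 arrangements, 2 chiral); NCS trans, ONO trans; NCS trans, ONO cis.
Of these, 2 lack any improper symmetry element and so occur as enantiomeric pairs, giving 6 + 2 = 8 stereoisomers in total.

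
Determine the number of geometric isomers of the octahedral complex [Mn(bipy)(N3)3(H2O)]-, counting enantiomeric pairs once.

In an octahedral complex each vertex has one trans partner and four cis neighbours.
Each bipy is bidentate and must span two cis positions.
Working through the distinct placements yields 2 geometric isomers: N3 fac; N3 mer.

2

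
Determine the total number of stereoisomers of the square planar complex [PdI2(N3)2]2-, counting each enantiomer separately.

Systematic placement gives 2 geometric isomers: I cis; I trans.
Each arrangement has an internal mirror plane or centre of symmetry, so none is chiral.

2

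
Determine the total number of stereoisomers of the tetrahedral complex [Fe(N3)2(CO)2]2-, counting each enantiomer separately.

1

In a tetrahedral complex all four positions are equivalent and every pair of ligands is adjacent — there is no cis/trans distinction.
Only one geometric arrangement is possible.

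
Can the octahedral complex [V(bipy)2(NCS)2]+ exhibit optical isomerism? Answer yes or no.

An octahedron has six vertices in three trans pairs; every non-trans pair is cis.
Each bipy is bidentate and must span two cis positions.
Systematic placement gives 2 geometric isomers: NCS trans; NCS cis (chiral).
One of these lacks any improper symmetry element and so occurs as an enantiomeric pair, giving 2 + 1 = 3 stereoisomers in total.

yes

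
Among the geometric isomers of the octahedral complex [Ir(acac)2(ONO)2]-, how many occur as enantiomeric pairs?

The six octahedral sites form three mutually perpendicular trans pairs.
Each acac is bidentate and must span two cis positions.
The distinct arrangements are (2 in all): ONO trans; ONO cis (chiral).
One of these lacks any improper symmetry element and so occurs as an enantiomeric pair, giving 2 + 1 = 3 stereoisomers in total.

1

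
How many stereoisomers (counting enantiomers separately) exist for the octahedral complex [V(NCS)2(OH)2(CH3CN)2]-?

Systematic placement gives 5 geometric isomers: NCS trans, OH trans, CH3CN trans; NCS cis, OH cis, CH3CN trans; NCS cis, OH trans, CH3CN cis; NCS cis, OH cis, CH3CN cis (chiral); NCS trans, OH cis, CH3CN cis.
One of these lacks any improper symmetry element and so occurs as an enantiomeric pair, giving 5 + 1 = 6 stereoisomers in total.

6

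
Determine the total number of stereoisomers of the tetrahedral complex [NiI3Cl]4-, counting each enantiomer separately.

1

All four vertices of a tetrahedron are equivalent and mutually adjacent, so cis/trans isomerism cannot arise.
Only one geometric arrangement is possible.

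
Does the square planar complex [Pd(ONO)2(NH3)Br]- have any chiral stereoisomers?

In a square planar complex each vertex has one trans partner and two cis neighbours.
The distinct arrangements are (2 in all): ONO cis; ONO trans.
Each arrangement has an internal mirror plane or centre of symmetry, so none is chiral.

no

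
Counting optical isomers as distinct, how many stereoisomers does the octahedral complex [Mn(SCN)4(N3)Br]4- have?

An octahedron has six vertices in three trans pairs; every non-trans pair is cis.
Working through the distinct placements yields 2 geometric isomers: N3 and Br mutually trans; N3 and Br mutually cis.
Each arrangement has an internal mirror plane or centre of symmetry, so none is chiral.

2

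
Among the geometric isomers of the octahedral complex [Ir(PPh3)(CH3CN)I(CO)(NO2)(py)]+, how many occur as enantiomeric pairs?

15

Systematic enumeration (placing each ligand type in turn and discarding arrangements equivalent by rotation or reflection) gives 15 geometric isomers.
Of these, 15 lack any improper symmetry element and so occur as enantiomeric pairs, giving 15 + 15 = 30 stereoisomers in total.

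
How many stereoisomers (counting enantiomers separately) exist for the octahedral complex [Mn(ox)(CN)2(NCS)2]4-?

4

An octahedron has six vertices in three trans pairs; every non-trans pair is cis.
Each ox is bidentate and must span two cis positions.
There are 3 geometric isomers: CN trans, NCS cis; CN cis, NCS cis (chiral); CN cis, NCS trans.
One of these lacks any improper symmetry element and so occurs as an enantiomeric pair, giving 3 + 1 = 4 stereoisomers in total.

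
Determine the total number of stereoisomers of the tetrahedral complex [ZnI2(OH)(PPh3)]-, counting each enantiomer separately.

All four vertices of a tetrahedron are equivalent and mutually adjacent, so cis/trans isomerism cannot arise.
Only one geometric arrangement is possible.

1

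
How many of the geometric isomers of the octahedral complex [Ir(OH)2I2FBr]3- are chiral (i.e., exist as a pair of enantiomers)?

2

Working through the distinct placements yields 6 geometric isomers: OH trans, I trans; OH cis, I cis (3 arrangements, 2 chiral); OH trans, I cis; OH cis, I trans.
Of these, 2 lack any improper symmetry element and so occur as enantiomeric pairs, giving 6 + 2 = 8 stereoisomers in total.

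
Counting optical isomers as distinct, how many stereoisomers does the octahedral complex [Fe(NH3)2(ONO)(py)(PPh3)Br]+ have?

15

Exhaustive case analysis gives 9 geometric isomers.
Of these, 6 lack any improper symmetry element and so occur as enantiomeric pairs, giving 9 + 6 = 15 stereoisomers in total.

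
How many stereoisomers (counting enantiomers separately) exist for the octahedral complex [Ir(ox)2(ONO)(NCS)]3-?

The six octahedral sites form three mutually perpendicular trans pairs.
Each ox is bidentate and must span two cis positions.
The distinct arrangements are (2 in all): ONO and NCS mutually trans; ONO and NCS mutually cis (chiral).
One of these lacks any improper symmetry element and so occurs as an enantiomeric pair, giving 2 + 1 = 3 stereoisomers in total.

3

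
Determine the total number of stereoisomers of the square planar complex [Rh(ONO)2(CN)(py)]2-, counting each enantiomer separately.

In a square planar complex each vertex has one trans partner and two cis neighbours.
Working through the distinct placements yields 2 geometric isomers: ONO cis; ONO trans.
Each arrangement has an internal mirror plane or centre of symmetry, so none is chiral.

2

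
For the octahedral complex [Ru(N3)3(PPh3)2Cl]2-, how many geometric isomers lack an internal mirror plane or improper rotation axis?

An octahedron has six vertices in three trans pairs; every non-trans pair is cis.
Systematic placement gives 3 geometric isomers: N3 mer, PPh3 trans; N3 fac, PPh3 cis; N3 mer, PPh3 cis.
Each arrangement has an internal mirror plane or centre of symmetry, so none is chiral.

0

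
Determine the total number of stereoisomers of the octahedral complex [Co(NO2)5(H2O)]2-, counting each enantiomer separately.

The six octahedral sites form three mutually perpendicular trans pairs.
Only one geometric arrangement is possible.

1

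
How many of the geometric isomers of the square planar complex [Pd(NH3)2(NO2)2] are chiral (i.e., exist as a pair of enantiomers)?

0

In a square planar complex each vertex has one trans partner and two cis neighbours.
Working through the distinct placements yields 2 geometric isomers: NH3 cis; NH3 trans.
Each arrangement has an internal mirror plane or centre of symmetry, so none is chiral.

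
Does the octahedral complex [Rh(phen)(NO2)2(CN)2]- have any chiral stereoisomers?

An octahedron has six vertices in three trans pairs; every non-trans pair is cis.
Each phen is bidentate and must span two cis positions.
There are 3 geometric isomers: NO2 cis, CN trans; NO2 cis, CN cis (chiral); NO2 trans, CN cis.
One of these lacks any improper symmetry element and so occurs as an enantiomeric pair, giving 3 + 1 = 4 stereoisomers in total.

yes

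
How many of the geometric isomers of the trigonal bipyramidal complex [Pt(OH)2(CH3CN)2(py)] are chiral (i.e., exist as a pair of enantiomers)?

Placing the ligands in turn and identifying arrangements related by rotation or reflection leaves 5 distinct geometric isomers.
One of these lacks any improper symmetry element and so occurs as an enantiomeric pair, giving 5 + 1 = 6 stereoisomers in total.

1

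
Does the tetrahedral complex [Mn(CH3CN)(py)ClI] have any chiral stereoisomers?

In a tetrahedral complex all four positions are equivalent and every pair of ligands is adjacent — there is no cis/trans distinction.
Only one geometric arrangement is possible; it has no improper symmetry element, so it exists as a pair of enantiomers (2 stereoisomers).

yes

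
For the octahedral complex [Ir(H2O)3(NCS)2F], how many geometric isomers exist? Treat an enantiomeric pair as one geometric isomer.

3

The six octahedral sites form three mutually perpendicular trans pairs.
Working through the distinct placements yields 3 geometric isomers: H2O mer, NCS trans; H2O fac, NCS cis; H2O mer, NCS cis.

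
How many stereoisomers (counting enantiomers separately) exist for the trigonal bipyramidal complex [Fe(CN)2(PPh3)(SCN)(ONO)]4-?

A trigonal bipyramid has two axial and three equatorial sites, which are chemically inequivalent.
Placing the ligands in turn and identifying arrangements related by rotation or reflection leaves 7 distinct geometric isomers.
Of these, 3 lack any improper symmetry element and so occur as enantiomeric pairs, giving 7 + 3 = 10 stereoisomers in total.

10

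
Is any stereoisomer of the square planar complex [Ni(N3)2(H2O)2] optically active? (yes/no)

In a square planar complex each vertex has one trans partner and two cis neighbours.
Systematic placement gives 2 geometric isomers: N3 cis; N3 trans.
Each arrangement has an internal mirror plane or centre of symmetry, so none is chiral.

no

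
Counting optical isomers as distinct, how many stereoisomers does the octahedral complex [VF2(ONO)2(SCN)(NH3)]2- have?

Working through the distinct placements yields 6 geometric isomers: F trans, ONO cis; F trans, ONO trans; F cis, ONO cis (3 arrangements, 2 chiral); F cis, ONO trans.
Of these, 2 lack any improper symmetry element and so occur as enantiomeric pairs, giving 6 + 2 = 8 stereoisomers in total.

8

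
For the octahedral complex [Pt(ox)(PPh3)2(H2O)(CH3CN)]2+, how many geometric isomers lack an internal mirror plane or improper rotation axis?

In an octahedral complex each vertex has one trans partner and four cis neighbours.
Each ox is bidentate and must span two cis positions.
The distinct arrangements are (4 in all): PPh3 cis (3 arrangements, 2 chiral); PPh3 trans.
Of these, 2 lack any improper symmetry element and so occur as enantiomeric pairs, giving 4 + 2 = 6 stereoisomers in total.

2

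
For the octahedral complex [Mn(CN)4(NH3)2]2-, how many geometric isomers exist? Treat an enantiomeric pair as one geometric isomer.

2

Working through the distinct placements yields 2 geometric isomers: NH3 trans; NH3 cis.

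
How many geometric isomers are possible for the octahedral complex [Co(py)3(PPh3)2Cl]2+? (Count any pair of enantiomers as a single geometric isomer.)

3

Systematic placement gives 3 geometric isomers: py mer, PPh3 cis; py mer, PPh3 trans; py fac, PPh3 cis.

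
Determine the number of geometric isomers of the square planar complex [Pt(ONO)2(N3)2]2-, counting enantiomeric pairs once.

2

A square has two trans pairs of vertices; adjacent vertices are cis.
There are 2 geometric isomers: ONO cis; ONO trans.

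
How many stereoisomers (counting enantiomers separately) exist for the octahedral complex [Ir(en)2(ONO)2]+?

The six octahedral sites form three mutually perpendicular trans pairs.
Each en is bidentate and must span two cis positions.
Working through the distinct placements yields 2 geometric isomers: ONO trans; ONO cis (chiral).
One of these lacks any improper symmetry element and so occurs as an enantiomeric pair, giving 2 + 1 = 3 stereoisomers in total.

3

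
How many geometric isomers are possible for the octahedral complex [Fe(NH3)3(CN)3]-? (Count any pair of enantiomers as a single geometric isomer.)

There are 2 geometric isomers: NH3 mer; NH3 fac.

2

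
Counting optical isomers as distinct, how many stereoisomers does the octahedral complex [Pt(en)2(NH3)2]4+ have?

3

In an octahedral complex each vertex has one trans partner and four cis neighbours.
Each en is bidentate and must span two cis positions.
The distinct arrangements are (2 in all): NH3 trans; NH3 cis (chiral).
One of these lacks any improper symmetry element and so occurs as an enantiomeric pair, giving 2 + 1 = 3 stereoisomers in total.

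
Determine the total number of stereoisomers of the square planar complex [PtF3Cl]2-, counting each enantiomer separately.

A square has two trans pairs of vertices; adjacent vertices are cis.
Only one geometric arrangement is possible.

1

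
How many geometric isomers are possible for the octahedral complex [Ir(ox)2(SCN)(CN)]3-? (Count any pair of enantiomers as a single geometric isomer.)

2

In an octahedral complex each vertex has one trans partner and four cis neighbours.
Each ox is bidentate and must span two cis positions.
Working through the distinct placements yields 2 geometric isomers: SCN and CN mutually trans; SCN and CN mutually cis (chiral).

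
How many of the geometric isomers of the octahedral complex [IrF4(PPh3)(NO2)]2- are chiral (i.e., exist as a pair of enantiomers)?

0

In an octahedral complex each vertex has one trans partner and four cis neighbours.
There are 2 geometric isomers: PPh3 and NO2 mutually trans; PPh3 and NO2 mutually cis.
Each arrangement has an internal mirror plane or centre of symmetry, so none is chiral.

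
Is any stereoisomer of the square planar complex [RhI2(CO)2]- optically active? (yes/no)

no

In a square planar complex each vertex has one trans partner and two cis neighbours.
Working through the distinct placements yields 2 geometric isomers: I cis; I trans.
Each arrangement has an internal mirror plane or centre of symmetry, so none is chiral.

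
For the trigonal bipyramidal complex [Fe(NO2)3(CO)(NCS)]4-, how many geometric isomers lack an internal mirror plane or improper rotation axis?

0

In a trigonal bipyramid the two axial positions differ from the three equatorial ones.
Working through the distinct placements yields 4 geometric isomers: CO axial, NCS axial; CO axial, NCS equatorial; CO equatorial, NCS axial; CO equatorial, NCS equatorial.
Each arrangement has an internal mirror plane or centre of symmetry, so none is chiral.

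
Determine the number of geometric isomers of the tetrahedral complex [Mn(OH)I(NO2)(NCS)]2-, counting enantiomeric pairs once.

1

In a tetrahedral complex all four positions are equivalent and every pair of ligands is adjacent — there is no cis/trans distinction.
Only one geometric arrangement is possible; it has no improper symmetry element, so it exists as a pair of enantiomers (2 stereoisomers).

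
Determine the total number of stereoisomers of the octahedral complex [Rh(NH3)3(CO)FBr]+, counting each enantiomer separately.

Working through the distinct placements yields 4 geometric isomers: NH3 mer (3 arrangements); NH3 fac (chiral).
One of these lacks any improper symmetry element and so occurs as an enantiomeric pair, giving 4 + 1 = 5 stereoisomers in total.

5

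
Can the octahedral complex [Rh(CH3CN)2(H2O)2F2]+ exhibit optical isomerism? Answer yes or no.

yes

The six octahedral sites form three mutually perpendicular trans pairs.
Systematic placement gives 5 geometric isomers: CH3CN trans, H2O trans, F trans; CH3CN trans, H2O cis, F cis; CH3CN cis, H2O trans, F cis; CH3CN cis, H2O cis, F cis (chiral); CH3CN cis, H2O cis, F trans.
One of these lacks any improper symmetry element and so occurs as an enantiomeric pair, giving 5 + 1 = 6 stereoisomers in total.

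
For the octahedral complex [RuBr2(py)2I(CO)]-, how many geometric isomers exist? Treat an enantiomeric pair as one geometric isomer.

The six octahedral sites form three mutually perpendicular trans pairs.
Systematic placement gives 6 geometric isomers: Br trans, py trans; Br trans, py cis; Br cis, py trans; Br cis, py cis (3 arrangements, 2 chiral).

6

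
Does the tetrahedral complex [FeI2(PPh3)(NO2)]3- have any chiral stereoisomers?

Only one geometric arrangement is possible.

no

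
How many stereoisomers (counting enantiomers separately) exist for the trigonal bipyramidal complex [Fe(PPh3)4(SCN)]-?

There are 2 geometric isomers: SCN equatorial; SCN axial.
Each arrangement has an internal mirror plane or centre of symmetry, so none is chiral.

2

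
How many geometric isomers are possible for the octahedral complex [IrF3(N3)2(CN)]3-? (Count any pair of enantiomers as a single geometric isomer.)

An octahedron has six vertices in three trans pairs; every non-trans pair is cis.
The distinct arrangements are (3 in all): F mer, N3 trans; F fac, N3 cis; F mer, N3 cis.

3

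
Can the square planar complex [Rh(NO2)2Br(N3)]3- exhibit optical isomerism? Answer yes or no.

A square has two trans pairs of vertices; adjacent vertices are cis.
The distinct arrangements are (2 in all): NO2 cis; NO2 trans.
Each arrangement has an internal mirror plane or centre of symmetry, so none is chiral.

no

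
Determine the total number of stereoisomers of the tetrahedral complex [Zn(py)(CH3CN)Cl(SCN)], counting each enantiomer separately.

Only one geometric arrangement is possible; it has no improper symmetry element, so it exists as a pair of enantiomers (2 stereoisomers).

2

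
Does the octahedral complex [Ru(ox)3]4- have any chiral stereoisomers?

yes

In an octahedral complex each vertex has one trans partner and four cis neighbours.
Each ox is bidentate and must span two cis positions.
Only one geometric arrangement is possible; it has no improper symmetry element, so it exists as a pair of enantiomers (2 stereoisomers).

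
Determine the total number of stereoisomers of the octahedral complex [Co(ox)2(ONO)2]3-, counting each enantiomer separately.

3

An octahedron has six vertices in three trans pairs; every non-trans pair is cis.
Each ox is bidentate and must span two cis positions.
There are 2 geometric isomers: ONO trans; ONO cis (chiral).
One of these lacks any improper symmetry element and so occurs as an enantiomeric pair, giving 2 + 1 = 3 stereoisomers in total.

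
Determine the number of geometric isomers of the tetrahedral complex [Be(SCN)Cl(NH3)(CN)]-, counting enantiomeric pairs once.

1

All four vertices of a tetrahedron are equivalent and mutually adjacent, so cis/trans isomerism cannot arise.
Only one geometric arrangement is possible; it has no improper symmetry element, so it exists as a pair of enantiomers (2 stereoisomers).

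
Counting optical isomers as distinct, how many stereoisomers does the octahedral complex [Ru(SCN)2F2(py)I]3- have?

8

The six octahedral sites form three mutually perpendicular trans pairs.
Systematic placement gives 6 geometric isomers: SCN cis, F trans; SCN trans, F trans; SCN cis, F cis (3 arrangements, 2 chiral); SCN trans, F cis.
Of these, 2 lack any improper symmetry element and so occur as enantiomeric pairs, giving 6 + 2 = 8 stereoisomers in total.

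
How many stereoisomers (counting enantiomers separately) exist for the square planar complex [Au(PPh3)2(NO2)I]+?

A square has two trans pairs of vertices; adjacent vertices are cis.
Systematic placement gives 2 geometric isomers: PPh3 cis; PPh3 trans.
Each arrangement has an internal mirror plane or centre of symmetry, so none is chiral.

2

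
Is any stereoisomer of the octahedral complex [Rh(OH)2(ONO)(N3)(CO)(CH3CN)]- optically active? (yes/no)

yes

In an octahedral complex each vertex has one trans partner and four cis neighbours.
Placing the ligands in turn and identifying arrangements related by rotation or reflection leaves 9 distinct geometric isomers.
Of these, 6 lack any improper symmetry element and so occur as enantiomeric pairs, giving 9 + 6 = 15 stereoisomers in total.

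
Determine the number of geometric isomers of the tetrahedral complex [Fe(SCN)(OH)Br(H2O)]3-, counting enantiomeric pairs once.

In a tetrahedral complex all four positions are equivalent and every pair of ligands is adjacent — there is no cis/trans distinction.
Only one geometric arrangement is possible; it has no improper symmetry element, so it exists as a pair of enantiomers (2 stereoisomers).

1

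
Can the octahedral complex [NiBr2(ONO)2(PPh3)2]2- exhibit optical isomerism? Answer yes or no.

Systematic placement gives 5 geometric isomers: Br trans, ONO trans, PPh3 trans; Br trans, ONO cis, PPh3 cis; Br cis, ONO cis, PPh3 trans; Br cis, ONO cis, PPh3 cis (chiral); Br cis, ONO trans, PPh3 cis.
One of these lacks any improper symmetry element and so occurs as an enantiomeric pair, giving 5 + 1 = 6 stereoisomers in total.

yes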